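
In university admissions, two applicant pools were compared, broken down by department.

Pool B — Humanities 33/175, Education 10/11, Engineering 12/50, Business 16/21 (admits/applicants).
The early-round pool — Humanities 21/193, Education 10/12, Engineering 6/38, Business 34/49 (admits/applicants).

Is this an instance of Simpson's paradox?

No

Humanities: Pool B 33/175 = 18.9%, the early-round pool 21/193 = 10.9% → Pool B
Education: Pool B 10/11 = 90.9%, the early-round pool 10/12 = 83.3% → Pool B
Engineering: Pool B 12/50 = 24.0%, the early-round pool 6/38 = 15.8% → Pool B
Business: Pool B 16/21 = 76.2%, the early-round pool 34/49 = 69.4% → Pool B
Overall: Pool B 71/257 = 27.6%, the early-round pool 71/292 = 24.3% → Pool B
Pool B wins overall and in every department group — no reversal.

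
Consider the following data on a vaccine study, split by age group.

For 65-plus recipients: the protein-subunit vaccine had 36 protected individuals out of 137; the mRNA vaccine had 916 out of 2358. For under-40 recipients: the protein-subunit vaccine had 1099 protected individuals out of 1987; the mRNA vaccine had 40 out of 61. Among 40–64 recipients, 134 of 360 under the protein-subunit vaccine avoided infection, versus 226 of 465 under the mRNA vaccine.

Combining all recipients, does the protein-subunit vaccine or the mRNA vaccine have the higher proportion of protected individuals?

65-plus: the protein-subunit vaccine 36/137 = 26.3%, the mRNA vaccine 916/2358 = 38.8% → the mRNA vaccine
Under-40: the protein-subunit vaccine 1099/1987 = 55.3%, the mRNA vaccine 40/61 = 65.6% → the mRNA vaccine
40–64: the protein-subunit vaccine 134/360 = 37.2%, the mRNA vaccine 226/465 = 48.6% → the mRNA vaccine
Overall: the protein-subunit vaccine 1269/2484 = 51.1%, the mRNA vaccine 1182/2884 = 41.0% → the protein-subunit vaccine
(The mRNA vaccine wins every age group but the protein-subunit vaccine wins overall — the mRNA vaccine's recipients skew toward the low-rate 65-plus group.)

the protein-subunit vaccine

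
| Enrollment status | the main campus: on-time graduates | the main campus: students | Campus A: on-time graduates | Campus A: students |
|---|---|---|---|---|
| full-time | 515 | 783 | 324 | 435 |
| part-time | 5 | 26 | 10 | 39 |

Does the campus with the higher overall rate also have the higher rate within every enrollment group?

Yes

Full-time: the main campus 515/783 = 65.8%, Campus A 324/435 = 74.5% → Campus A
Part-time: the main campus 5/26 = 19.2%, Campus A 10/39 = 25.6% → Campus A
Overall: the main campus 520/809 = 64.3%, Campus A 334/474 = 70.5% → Campus A
Campus A wins overall and in every enrollment group — no reversal.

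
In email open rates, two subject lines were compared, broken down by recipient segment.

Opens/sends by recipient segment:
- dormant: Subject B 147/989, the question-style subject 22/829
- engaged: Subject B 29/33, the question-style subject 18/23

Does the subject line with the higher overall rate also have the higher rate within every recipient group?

Yes

Dormant: Subject B 147/989 = 14.9%, the question-style subject 22/829 = 2.7% → Subject B
Engaged: Subject B 29/33 = 87.9%, the question-style subject 18/23 = 78.3% → Subject B
Overall: Subject B 176/1022 = 17.2%, the question-style subject 40/852 = 4.7% → Subject B
Subject B wins overall and in every recipient group — no reversal.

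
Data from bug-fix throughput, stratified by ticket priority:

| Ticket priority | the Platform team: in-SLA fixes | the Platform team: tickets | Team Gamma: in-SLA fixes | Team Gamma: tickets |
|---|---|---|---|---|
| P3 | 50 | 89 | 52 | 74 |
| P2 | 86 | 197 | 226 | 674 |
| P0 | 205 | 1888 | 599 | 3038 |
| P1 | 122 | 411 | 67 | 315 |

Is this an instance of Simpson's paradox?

P3: the Platform team 50/89 = 56.2%, Team Gamma 52/74 = 70.3% → Team Gamma
P2: the Platform team 86/197 = 43.7%, Team Gamma 226/674 = 33.5% → the Platform team
P0: the Platform team 205/1888 = 10.9%, Team Gamma 599/3038 = 19.7% → Team Gamma
P1: the Platform team 122/411 = 29.7%, Team Gamma 67/315 = 21.3% → the Platform team
Overall: the Platform team 463/2585 = 17.9%, Team Gamma 944/4101 = 23.0% → Team Gamma
Neither sweeps: the Platform team wins 2 of 4 groups, Team Gamma wins 2. Team Gamma wins overall but not every group — no Simpson reversal.

No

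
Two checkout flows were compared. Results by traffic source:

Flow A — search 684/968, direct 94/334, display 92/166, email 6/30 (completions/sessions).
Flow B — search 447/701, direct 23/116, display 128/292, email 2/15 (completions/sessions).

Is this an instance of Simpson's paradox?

No

Search: Flow A 684/968 = 70.7%, Flow B 447/701 = 63.8% → Flow A
Direct: Flow A 94/334 = 28.1%, Flow B 23/116 = 19.8% → Flow A
Display: Flow A 92/166 = 55.4%, Flow B 128/292 = 43.8% → Flow A
Email: Flow A 6/30 = 20.0%, Flow B 2/15 = 13.3% → Flow A
Overall: Flow A 876/1498 = 58.5%, Flow B 600/1124 = 53.4% → Flow A
Flow A wins overall and in every traffic group — no reversal.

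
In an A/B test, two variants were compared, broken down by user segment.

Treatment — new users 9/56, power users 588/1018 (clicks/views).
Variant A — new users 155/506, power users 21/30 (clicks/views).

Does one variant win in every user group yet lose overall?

New users: Treatment 9/56 = 16.1%, Variant A 155/506 = 30.6% → Variant A
Power users: Treatment 588/1018 = 57.8%, Variant A 21/30 = 70.0% → Variant A
Overall: Treatment 597/1074 = 55.6%, Variant A 176/536 = 32.8% → Treatment
Variant A wins each user group but Treatment wins overall — the comparison reverses. Variant A's views skew toward new users, which has a lower base rate.

Yes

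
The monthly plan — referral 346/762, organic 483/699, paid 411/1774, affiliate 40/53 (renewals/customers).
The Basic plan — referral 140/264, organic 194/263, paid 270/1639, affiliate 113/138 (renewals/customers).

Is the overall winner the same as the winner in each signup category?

No

Referral: the monthly plan 346/762 = 45.4%, the Basic plan 140/264 = 53.0% → the Basic plan
Organic: the monthly plan 483/699 = 69.1%, the Basic plan 194/263 = 73.8% → the Basic plan
Paid: the monthly plan 411/1774 = 23.2%, the Basic plan 270/1639 = 16.5% → the monthly plan
Affiliate: the monthly plan 40/53 = 75.5%, the Basic plan 113/138 = 81.9% → the Basic plan
Overall: the monthly plan 1280/3288 = 38.9%, the Basic plan 717/2304 = 31.1% → the monthly plan
Neither sweeps: the monthly plan wins 1 of 4 groups, the Basic plan wins 3. The monthly plan wins overall but not every group — no Simpson reversal.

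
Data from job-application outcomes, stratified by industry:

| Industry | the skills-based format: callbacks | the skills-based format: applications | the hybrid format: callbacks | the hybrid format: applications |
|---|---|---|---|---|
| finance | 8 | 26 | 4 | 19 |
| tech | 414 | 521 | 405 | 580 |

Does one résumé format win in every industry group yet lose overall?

Finance: the skills-based format 8/26 = 30.8%, the hybrid format 4/19 = 21.1% → the skills-based format
Tech: the skills-based format 414/521 = 79.5%, the hybrid format 405/580 = 69.8% → the skills-based format
Overall: the skills-based format 422/547 = 77.1%, the hybrid format 409/599 = 68.3% → the skills-based format
The skills-based format wins overall and in every industry group — no reversal.

No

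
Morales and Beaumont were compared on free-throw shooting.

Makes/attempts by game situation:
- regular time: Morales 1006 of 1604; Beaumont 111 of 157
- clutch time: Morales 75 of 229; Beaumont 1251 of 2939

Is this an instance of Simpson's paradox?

Regular time: Morales 1006/1604 = 62.7%, Beaumont 111/157 = 70.7% → Beaumont
Clutch time: Morales 75/229 = 32.8%, Beaumont 1251/2939 = 42.6% → Beaumont
Overall: Morales 1081/1833 = 59.0%, Beaumont 1362/3096 = 44.0% → Morales
Beaumont wins each game group but Morales wins overall — the comparison reverses. Beaumont's attempts skew toward clutch time, which has a lower base rate.

Yes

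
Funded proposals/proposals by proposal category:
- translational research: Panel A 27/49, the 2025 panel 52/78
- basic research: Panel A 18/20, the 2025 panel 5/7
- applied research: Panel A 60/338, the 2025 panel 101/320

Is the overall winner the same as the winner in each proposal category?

Translational research: Panel A 27/49 = 55.1%, the 2025 panel 52/78 = 66.7% → the 2025 panel
Basic research: Panel A 18/20 = 90.0%, the 2025 panel 5/7 = 71.4% → Panel A
Applied research: Panel A 60/338 = 17.8%, the 2025 panel 101/320 = 31.6% → the 2025 panel
Overall: Panel A 105/407 = 25.8%, the 2025 panel 158/405 = 39.0% → the 2025 panel
Neither sweeps: Panel A wins 1 of 3 groups, the 2025 panel wins 2. The 2025 panel wins overall but not every group — no Simpson reversal.

No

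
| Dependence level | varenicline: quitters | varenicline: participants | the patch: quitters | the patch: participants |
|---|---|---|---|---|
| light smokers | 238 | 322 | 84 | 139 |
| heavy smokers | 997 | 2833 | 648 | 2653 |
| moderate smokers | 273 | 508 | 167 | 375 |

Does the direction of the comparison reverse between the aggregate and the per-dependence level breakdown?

Light smokers: varenicline 238/322 = 73.9%, the patch 84/139 = 60.4% → varenicline
Heavy smokers: varenicline 997/2833 = 35.2%, the patch 648/2653 = 24.4% → varenicline
Moderate smokers: varenicline 273/508 = 53.7%, the patch 167/375 = 44.5% → varenicline
Overall: varenicline 1508/3663 = 41.2%, the patch 899/3167 = 28.4% → varenicline
Varenicline wins overall and in every dependence group — no reversal.

No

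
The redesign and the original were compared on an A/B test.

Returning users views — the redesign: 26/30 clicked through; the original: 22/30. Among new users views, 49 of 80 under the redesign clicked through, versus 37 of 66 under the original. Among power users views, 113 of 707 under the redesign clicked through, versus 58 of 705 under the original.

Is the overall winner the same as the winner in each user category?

Yes

Returning users: the redesign 26/30 = 86.7%, the original 22/30 = 73.3% → the redesign
New users: the redesign 49/80 = 61.2%, the original 37/66 = 56.1% → the redesign
Power users: the redesign 113/707 = 16.0%, the original 58/705 = 8.2% → the redesign
Overall: the redesign 188/817 = 23.0%, the original 117/801 = 14.6% → the redesign
The redesign wins overall and in every user group — no reversal.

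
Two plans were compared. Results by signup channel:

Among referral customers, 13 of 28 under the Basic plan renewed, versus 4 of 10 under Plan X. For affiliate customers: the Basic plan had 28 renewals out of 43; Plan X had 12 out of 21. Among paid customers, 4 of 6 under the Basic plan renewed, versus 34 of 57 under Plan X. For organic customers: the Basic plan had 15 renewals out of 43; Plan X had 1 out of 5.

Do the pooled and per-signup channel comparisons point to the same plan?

No

Referral: the Basic plan 13/28 = 46.4%, Plan X 4/10 = 40.0% → the Basic plan
Affiliate: the Basic plan 28/43 = 65.1%, Plan X 12/21 = 57.1% → the Basic plan
Paid: the Basic plan 4/6 = 66.7%, Plan X 34/57 = 59.6% → the Basic plan
Organic: the Basic plan 15/43 = 34.9%, Plan X 1/5 = 20.0% → the Basic plan
Overall: the Basic plan 60/120 = 50.0%, Plan X 51/93 = 54.8% → Plan X
The Basic plan wins each signup group but Plan X wins overall — the comparison reverses. The Basic plan's customers skew toward organic, which has a lower base rate.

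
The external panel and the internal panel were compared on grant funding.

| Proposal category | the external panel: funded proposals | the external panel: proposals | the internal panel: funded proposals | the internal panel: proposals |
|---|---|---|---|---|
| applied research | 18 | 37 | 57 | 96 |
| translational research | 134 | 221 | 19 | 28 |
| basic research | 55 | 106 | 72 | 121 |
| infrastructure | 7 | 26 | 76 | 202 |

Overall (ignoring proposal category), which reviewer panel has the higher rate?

Applied research: the external panel 18/37 = 48.6%, the internal panel 57/96 = 59.4% → the internal panel
Translational research: the external panel 134/221 = 60.6%, the internal panel 19/28 = 67.9% → the internal panel
Basic research: the external panel 55/106 = 51.9%, the internal panel 72/121 = 59.5% → the internal panel
Infrastructure: the external panel 7/26 = 26.9%, the internal panel 76/202 = 37.6% → the internal panel
Overall: the external panel 214/390 = 54.9%, the internal panel 224/447 = 50.1% → the external panel
(The internal panel wins every proposal group but the external panel wins overall — the internal panel's proposals skew toward the low-rate infrastructure group.)

the external panel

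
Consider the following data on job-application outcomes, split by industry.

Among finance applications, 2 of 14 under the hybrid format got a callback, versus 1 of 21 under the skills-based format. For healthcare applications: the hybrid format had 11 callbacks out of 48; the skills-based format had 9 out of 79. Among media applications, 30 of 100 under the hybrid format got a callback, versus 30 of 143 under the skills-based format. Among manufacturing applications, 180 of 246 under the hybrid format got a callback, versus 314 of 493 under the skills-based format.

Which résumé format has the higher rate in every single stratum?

Finance: the hybrid format 2/14 = 14.3%, the skills-based format 1/21 = 4.8% → the hybrid format
Healthcare: the hybrid format 11/48 = 22.9%, the skills-based format 9/79 = 11.4% → the hybrid format
Media: the hybrid format 30/100 = 30.0%, the skills-based format 30/143 = 21.0% → the hybrid format
Manufacturing: the hybrid format 180/246 = 73.2%, the skills-based format 314/493 = 63.7% → the hybrid format
The hybrid format has the higher rate in all 4 groups.

the hybrid format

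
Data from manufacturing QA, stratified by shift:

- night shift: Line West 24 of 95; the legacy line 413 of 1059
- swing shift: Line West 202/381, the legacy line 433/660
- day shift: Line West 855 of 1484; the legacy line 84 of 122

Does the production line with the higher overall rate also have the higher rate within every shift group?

Night shift: Line West 24/95 = 25.3%, the legacy line 413/1059 = 39.0% → the legacy line
Swing shift: Line West 202/381 = 53.0%, the legacy line 433/660 = 65.6% → the legacy line
Day shift: Line West 855/1484 = 57.6%, the legacy line 84/122 = 68.9% → the legacy line
Overall: Line West 1081/1960 = 55.2%, the legacy line 930/1841 = 50.5% → Line West
The legacy line wins each shift group but Line West wins overall — the comparison reverses. The legacy line's units skew toward night shift, which has a lower base rate.

No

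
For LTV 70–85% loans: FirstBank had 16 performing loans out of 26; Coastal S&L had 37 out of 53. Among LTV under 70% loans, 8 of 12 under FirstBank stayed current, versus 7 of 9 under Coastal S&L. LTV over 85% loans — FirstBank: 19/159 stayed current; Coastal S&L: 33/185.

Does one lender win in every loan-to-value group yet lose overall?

LTV 70–85%: FirstBank 16/26 = 61.5%, Coastal S&L 37/53 = 69.8% → Coastal S&L
LTV under 70%: FirstBank 8/12 = 66.7%, Coastal S&L 7/9 = 77.8% → Coastal S&L
LTV over 85%: FirstBank 19/159 = 11.9%, Coastal S&L 33/185 = 17.8% → Coastal S&L
Overall: FirstBank 43/197 = 21.8%, Coastal S&L 77/247 = 31.2% → Coastal S&L
Coastal S&L wins overall and in every loan-to-value group — no reversal.

No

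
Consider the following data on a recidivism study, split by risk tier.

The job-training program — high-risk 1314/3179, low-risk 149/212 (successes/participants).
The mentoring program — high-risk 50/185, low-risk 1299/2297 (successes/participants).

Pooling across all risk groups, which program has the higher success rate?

High-risk: the job-training program 1314/3179 = 41.3%, the mentoring program 50/185 = 27.0% → the job-training program
Low-risk: the job-training program 149/212 = 70.3%, the mentoring program 1299/2297 = 56.6% → the job-training program
Overall: the job-training program 1463/3391 = 43.1%, the mentoring program 1349/2482 = 54.4% → the mentoring program
(The job-training program wins every risk group but the mentoring program wins overall — the job-training program's participants skew toward the low-rate high-risk group.)

the mentoring program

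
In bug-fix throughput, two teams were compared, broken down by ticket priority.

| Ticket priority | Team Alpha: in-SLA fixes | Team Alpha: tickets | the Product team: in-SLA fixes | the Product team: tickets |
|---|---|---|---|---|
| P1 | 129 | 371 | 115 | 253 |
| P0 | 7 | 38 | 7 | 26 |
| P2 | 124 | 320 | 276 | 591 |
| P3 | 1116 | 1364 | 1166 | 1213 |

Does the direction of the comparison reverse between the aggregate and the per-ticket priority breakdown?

P1: Team Alpha 129/371 = 34.8%, the Product team 115/253 = 45.5% → the Product team
P0: Team Alpha 7/38 = 18.4%, the Product team 7/26 = 26.9% → the Product team
P2: Team Alpha 124/320 = 38.8%, the Product team 276/591 = 46.7% → the Product team
P3: Team Alpha 1116/1364 = 81.8%, the Product team 1166/1213 = 96.1% → the Product team
Overall: Team Alpha 1376/2093 = 65.7%, the Product team 1564/2083 = 75.1% → the Product team
The Product team wins overall and in every ticket group — no reversal.

No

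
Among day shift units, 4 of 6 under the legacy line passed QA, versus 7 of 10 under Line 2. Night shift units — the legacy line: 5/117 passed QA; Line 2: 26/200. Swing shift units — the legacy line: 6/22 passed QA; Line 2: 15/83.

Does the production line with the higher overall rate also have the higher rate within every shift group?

No

Day shift: the legacy line 4/6 = 66.7%, Line 2 7/10 = 70.0% → Line 2
Night shift: the legacy line 5/117 = 4.3%, Line 2 26/200 = 13.0% → Line 2
Swing shift: the legacy line 6/22 = 27.3%, Line 2 15/83 = 18.1% → the legacy line
Overall: the legacy line 15/145 = 10.3%, Line 2 48/293 = 16.4% → Line 2
Neither sweeps: the legacy line wins 1 of 3 groups, Line 2 wins 2. Line 2 wins overall but not every group — no Simpson reversal.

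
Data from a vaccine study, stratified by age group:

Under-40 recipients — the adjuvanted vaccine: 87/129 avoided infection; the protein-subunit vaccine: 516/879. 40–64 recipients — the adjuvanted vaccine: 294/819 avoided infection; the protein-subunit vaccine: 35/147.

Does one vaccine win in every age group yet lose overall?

Yes

Under-40: the adjuvanted vaccine 87/129 = 67.4%, the protein-subunit vaccine 516/879 = 58.7% → the adjuvanted vaccine
40–64: the adjuvanted vaccine 294/819 = 35.9%, the protein-subunit vaccine 35/147 = 23.8% → the adjuvanted vaccine
Overall: the adjuvanted vaccine 381/948 = 40.2%, the protein-subunit vaccine 551/1026 = 53.7% → the protein-subunit vaccine
The adjuvanted vaccine wins each age group but the protein-subunit vaccine wins overall — the comparison reverses. The adjuvanted vaccine's recipients skew toward 40–64, which has a lower base rate.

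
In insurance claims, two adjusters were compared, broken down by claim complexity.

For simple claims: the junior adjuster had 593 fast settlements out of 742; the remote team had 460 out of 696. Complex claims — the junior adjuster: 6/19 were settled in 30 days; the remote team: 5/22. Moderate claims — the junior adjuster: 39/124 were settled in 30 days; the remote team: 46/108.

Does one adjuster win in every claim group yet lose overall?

Simple: the junior adjuster 593/742 = 79.9%, the remote team 460/696 = 66.1% → the junior adjuster
Complex: the junior adjuster 6/19 = 31.6%, the remote team 5/22 = 22.7% → the junior adjuster
Moderate: the junior adjuster 39/124 = 31.5%, the remote team 46/108 = 42.6% → the remote team
Overall: the junior adjuster 638/885 = 72.1%, the remote team 511/826 = 61.9% → the junior adjuster
Neither sweeps: the junior adjuster wins 2 of 3 groups, the remote team wins 1. The junior adjuster wins overall but not every group — no Simpson reversal.

No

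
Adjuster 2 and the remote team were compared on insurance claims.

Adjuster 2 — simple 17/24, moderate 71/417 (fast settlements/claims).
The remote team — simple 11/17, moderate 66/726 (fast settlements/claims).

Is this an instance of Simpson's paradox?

Simple: Adjuster 2 17/24 = 70.8%, the remote team 11/17 = 64.7% → Adjuster 2
Moderate: Adjuster 2 71/417 = 17.0%, the remote team 66/726 = 9.1% → Adjuster 2
Overall: Adjuster 2 88/441 = 20.0%, the remote team 77/743 = 10.4% → Adjuster 2
Adjuster 2 wins overall and in every claim group — no reversal.

No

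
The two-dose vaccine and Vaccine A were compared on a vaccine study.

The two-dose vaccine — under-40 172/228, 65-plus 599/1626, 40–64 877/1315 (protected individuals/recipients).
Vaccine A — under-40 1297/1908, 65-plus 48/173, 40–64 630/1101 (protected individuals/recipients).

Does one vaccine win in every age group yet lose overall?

Under-40: the two-dose vaccine 172/228 = 75.4%, Vaccine A 1297/1908 = 68.0% → the two-dose vaccine
65-plus: the two-dose vaccine 599/1626 = 36.8%, Vaccine A 48/173 = 27.7% → the two-dose vaccine
40–64: the two-dose vaccine 877/1315 = 66.7%, Vaccine A 630/1101 = 57.2% → the two-dose vaccine
Overall: the two-dose vaccine 1648/3169 = 52.0%, Vaccine A 1975/3182 = 62.1% → Vaccine A
The two-dose vaccine wins each age group but Vaccine A wins overall — the comparison reverses. The two-dose vaccine's recipients skew toward 65-plus, which has a lower base rate.

Yes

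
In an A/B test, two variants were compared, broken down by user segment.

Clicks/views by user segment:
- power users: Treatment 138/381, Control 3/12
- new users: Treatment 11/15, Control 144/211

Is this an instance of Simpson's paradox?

Yes

Power users: Treatment 138/381 = 36.2%, Control 3/12 = 25.0% → Treatment
New users: Treatment 11/15 = 73.3%, Control 144/211 = 68.2% → Treatment
Overall: Treatment 149/396 = 37.6%, Control 147/223 = 65.9% → Control
Treatment wins each user group but Control wins overall — the comparison reverses. Treatment's views skew toward power users, which has a lower base rate.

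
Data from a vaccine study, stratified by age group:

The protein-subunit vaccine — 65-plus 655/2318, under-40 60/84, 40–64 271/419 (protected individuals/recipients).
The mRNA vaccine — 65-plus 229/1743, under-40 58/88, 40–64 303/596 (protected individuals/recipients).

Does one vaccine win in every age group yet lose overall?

65-plus: the protein-subunit vaccine 655/2318 = 28.3%, the mRNA vaccine 229/1743 = 13.1% → the protein-subunit vaccine
Under-40: the protein-subunit vaccine 60/84 = 71.4%, the mRNA vaccine 58/88 = 65.9% → the protein-subunit vaccine
40–64: the protein-subunit vaccine 271/419 = 64.7%, the mRNA vaccine 303/596 = 50.8% → the protein-subunit vaccine
Overall: the protein-subunit vaccine 986/2821 = 35.0%, the mRNA vaccine 590/2427 = 24.3% → the protein-subunit vaccine
The protein-subunit vaccine wins overall and in every age group — no reversal.

No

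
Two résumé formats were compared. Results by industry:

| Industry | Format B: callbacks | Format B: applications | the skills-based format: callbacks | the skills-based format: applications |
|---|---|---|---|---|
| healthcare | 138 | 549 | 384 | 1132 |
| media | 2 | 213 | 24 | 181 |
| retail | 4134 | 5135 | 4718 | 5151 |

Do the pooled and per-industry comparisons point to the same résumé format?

Yes

Healthcare: Format B 138/549 = 25.1%, the skills-based format 384/1132 = 33.9% → the skills-based format
Media: Format B 2/213 = 0.9%, the skills-based format 24/181 = 13.3% → the skills-based format
Retail: Format B 4134/5135 = 80.5%, the skills-based format 4718/5151 = 91.6% → the skills-based format
Overall: Format B 4274/5897 = 72.5%, the skills-based format 5126/6464 = 79.3% → the skills-based format
The skills-based format wins overall and in every industry group — no reversal.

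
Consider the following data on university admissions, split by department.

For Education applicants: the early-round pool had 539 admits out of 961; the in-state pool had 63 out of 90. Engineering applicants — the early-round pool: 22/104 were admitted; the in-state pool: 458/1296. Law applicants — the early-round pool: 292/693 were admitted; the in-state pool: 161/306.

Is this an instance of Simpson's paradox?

Education: the early-round pool 539/961 = 56.1%, the in-state pool 63/90 = 70.0% → the in-state pool
Engineering: the early-round pool 22/104 = 21.2%, the in-state pool 458/1296 = 35.3% → the in-state pool
Law: the early-round pool 292/693 = 42.1%, the in-state pool 161/306 = 52.6% → the in-state pool
Overall: the early-round pool 853/1758 = 48.5%, the in-state pool 682/1692 = 40.3% → the early-round pool
The in-state pool wins each department group but the early-round pool wins overall — the comparison reverses. The in-state pool's applicants skew toward Engineering, which has a lower base rate.

Yes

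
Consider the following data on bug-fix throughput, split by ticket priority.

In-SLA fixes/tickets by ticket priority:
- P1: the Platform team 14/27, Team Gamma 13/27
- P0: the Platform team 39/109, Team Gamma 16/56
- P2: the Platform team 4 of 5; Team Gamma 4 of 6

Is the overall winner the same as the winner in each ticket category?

Yes

P1: the Platform team 14/27 = 51.9%, Team Gamma 13/27 = 48.1% → the Platform team
P0: the Platform team 39/109 = 35.8%, Team Gamma 16/56 = 28.6% → the Platform team
P2: the Platform team 4/5 = 80.0%, Team Gamma 4/6 = 66.7% → the Platform team
Overall: the Platform team 57/141 = 40.4%, Team Gamma 33/89 = 37.1% → the Platform team
The Platform team wins overall and in every ticket group — no reversal.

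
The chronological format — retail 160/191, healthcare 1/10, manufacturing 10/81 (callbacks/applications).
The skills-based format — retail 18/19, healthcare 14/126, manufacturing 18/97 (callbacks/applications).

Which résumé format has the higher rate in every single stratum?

the skills-based format

Retail: the chronological format 160/191 = 83.8%, the skills-based format 18/19 = 94.7% → the skills-based format
Healthcare: the chronological format 1/10 = 10.0%, the skills-based format 14/126 = 11.1% → the skills-based format
Manufacturing: the chronological format 10/81 = 12.3%, the skills-based format 18/97 = 18.6% → the skills-based format
The skills-based format has the higher rate in all 3 groups.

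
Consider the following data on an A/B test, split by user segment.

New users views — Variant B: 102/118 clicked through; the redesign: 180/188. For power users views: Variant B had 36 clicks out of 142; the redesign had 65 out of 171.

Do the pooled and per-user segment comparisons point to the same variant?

New users: Variant B 102/118 = 86.4%, the redesign 180/188 = 95.7% → the redesign
Power users: Variant B 36/142 = 25.4%, the redesign 65/171 = 38.0% → the redesign
Overall: Variant B 138/260 = 53.1%, the redesign 245/359 = 68.2% → the redesign
The redesign wins overall and in every user group — no reversal.

Yes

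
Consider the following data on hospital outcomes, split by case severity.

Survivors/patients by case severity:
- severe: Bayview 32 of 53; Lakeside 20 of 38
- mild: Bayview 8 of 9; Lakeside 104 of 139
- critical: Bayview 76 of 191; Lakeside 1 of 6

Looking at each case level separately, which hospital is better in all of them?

Bayview

Severe: Bayview 32/53 = 60.4%, Lakeside 20/38 = 52.6% → Bayview
Mild: Bayview 8/9 = 88.9%, Lakeside 104/139 = 74.8% → Bayview
Critical: Bayview 76/191 = 39.8%, Lakeside 1/6 = 16.7% → Bayview
Bayview has the higher rate in all 3 groups.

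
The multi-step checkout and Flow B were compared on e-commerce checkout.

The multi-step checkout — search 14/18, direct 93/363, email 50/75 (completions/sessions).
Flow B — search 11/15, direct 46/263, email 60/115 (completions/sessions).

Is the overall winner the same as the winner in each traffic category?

Yes

Search: the multi-step checkout 14/18 = 77.8%, Flow B 11/15 = 73.3% → the multi-step checkout
Direct: the multi-step checkout 93/363 = 25.6%, Flow B 46/263 = 17.5% → the multi-step checkout
Email: the multi-step checkout 50/75 = 66.7%, Flow B 60/115 = 52.2% → the multi-step checkout
Overall: the multi-step checkout 157/456 = 34.4%, Flow B 117/393 = 29.8% → the multi-step checkout
The multi-step checkout wins overall and in every traffic group — no reversal.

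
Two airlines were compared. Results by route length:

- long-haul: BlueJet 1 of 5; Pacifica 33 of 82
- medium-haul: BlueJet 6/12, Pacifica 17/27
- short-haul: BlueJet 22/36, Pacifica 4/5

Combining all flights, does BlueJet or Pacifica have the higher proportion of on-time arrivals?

Long-haul: BlueJet 1/5 = 20.0%, Pacifica 33/82 = 40.2% → Pacifica
Medium-haul: BlueJet 6/12 = 50.0%, Pacifica 17/27 = 63.0% → Pacifica
Short-haul: BlueJet 22/36 = 61.1%, Pacifica 4/5 = 80.0% → Pacifica
Overall: BlueJet 29/53 = 54.7%, Pacifica 54/114 = 47.4% → BlueJet
(Pacifica wins every route group but BlueJet wins overall — Pacifica's flights skew toward the low-rate long-haul group.)

BlueJet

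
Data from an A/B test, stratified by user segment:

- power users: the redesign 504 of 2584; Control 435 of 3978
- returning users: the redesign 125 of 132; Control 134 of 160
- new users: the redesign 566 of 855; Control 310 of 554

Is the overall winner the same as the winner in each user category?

Power users: the redesign 504/2584 = 19.5%, Control 435/3978 = 10.9% → the redesign
Returning users: the redesign 125/132 = 94.7%, Control 134/160 = 83.8% → the redesign
New users: the redesign 566/855 = 66.2%, Control 310/554 = 56.0% → the redesign
Overall: the redesign 1195/3571 = 33.5%, Control 879/4692 = 18.7% → the redesign
The redesign wins overall and in every user group — no reversal.

Yes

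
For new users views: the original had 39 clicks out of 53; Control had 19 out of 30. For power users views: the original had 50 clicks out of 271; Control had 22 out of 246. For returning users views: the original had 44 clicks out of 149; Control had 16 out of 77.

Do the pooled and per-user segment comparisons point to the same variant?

Yes

New users: the original 39/53 = 73.6%, Control 19/30 = 63.3% → the original
Power users: the original 50/271 = 18.5%, Control 22/246 = 8.9% → the original
Returning users: the original 44/149 = 29.5%, Control 16/77 = 20.8% → the original
Overall: the original 133/473 = 28.1%, Control 57/353 = 16.1% → the original
The original wins overall and in every user group — no reversal.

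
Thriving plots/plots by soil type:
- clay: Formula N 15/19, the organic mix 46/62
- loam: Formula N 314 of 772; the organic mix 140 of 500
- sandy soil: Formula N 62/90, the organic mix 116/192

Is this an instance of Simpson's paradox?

Clay: Formula N 15/19 = 78.9%, the organic mix 46/62 = 74.2% → Formula N
Loam: Formula N 314/772 = 40.7%, the organic mix 140/500 = 28.0% → Formula N
Sandy soil: Formula N 62/90 = 68.9%, the organic mix 116/192 = 60.4% → Formula N
Overall: Formula N 391/881 = 44.4%, the organic mix 302/754 = 40.1% → Formula N
Formula N wins overall and in every soil group — no reversal.

No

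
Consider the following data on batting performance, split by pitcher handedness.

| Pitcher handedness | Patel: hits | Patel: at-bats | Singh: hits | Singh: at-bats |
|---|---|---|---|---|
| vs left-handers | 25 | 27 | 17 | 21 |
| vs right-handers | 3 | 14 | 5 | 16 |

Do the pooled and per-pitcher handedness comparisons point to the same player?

No

Vs left-handers: Patel 25/27 = 92.6%, Singh 17/21 = 81.0% → Patel
Vs right-handers: Patel 3/14 = 21.4%, Singh 5/16 = 31.2% → Singh
Overall: Patel 28/41 = 68.3%, Singh 22/37 = 59.5% → Patel
Neither sweeps: Patel wins 1 of 2 groups, Singh wins 1. Patel wins overall but not every group — no Simpson reversal.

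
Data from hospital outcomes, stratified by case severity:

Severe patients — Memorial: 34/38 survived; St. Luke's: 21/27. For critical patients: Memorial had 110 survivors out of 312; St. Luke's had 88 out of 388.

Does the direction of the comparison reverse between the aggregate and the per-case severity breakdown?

No

Severe: Memorial 34/38 = 89.5%, St. Luke's 21/27 = 77.8% → Memorial
Critical: Memorial 110/312 = 35.3%, St. Luke's 88/388 = 22.7% → Memorial
Overall: Memorial 144/350 = 41.1%, St. Luke's 109/415 = 26.3% → Memorial
Memorial wins overall and in every case group — no reversal.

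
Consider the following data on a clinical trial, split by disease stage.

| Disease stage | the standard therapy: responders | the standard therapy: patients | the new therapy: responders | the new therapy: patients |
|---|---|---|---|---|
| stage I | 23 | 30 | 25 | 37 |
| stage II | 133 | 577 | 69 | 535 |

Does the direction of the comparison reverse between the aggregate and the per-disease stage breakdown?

No

Stage I: the standard therapy 23/30 = 76.7%, the new therapy 25/37 = 67.6% → the standard therapy
Stage II: the standard therapy 133/577 = 23.1%, the new therapy 69/535 = 12.9% → the standard therapy
Overall: the standard therapy 156/607 = 25.7%, the new therapy 94/572 = 16.4% → the standard therapy
The standard therapy wins overall and in every disease group — no reversal.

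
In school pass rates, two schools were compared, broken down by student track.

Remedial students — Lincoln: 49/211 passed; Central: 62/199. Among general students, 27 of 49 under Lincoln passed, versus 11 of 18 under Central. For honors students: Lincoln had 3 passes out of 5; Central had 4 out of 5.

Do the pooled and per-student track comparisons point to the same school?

Remedial: Lincoln 49/211 = 23.2%, Central 62/199 = 31.2% → Central
General: Lincoln 27/49 = 55.1%, Central 11/18 = 61.1% → Central
Honors: Lincoln 3/5 = 60.0%, Central 4/5 = 80.0% → Central
Overall: Lincoln 79/265 = 29.8%, Central 77/222 = 34.7% → Central
Central wins overall and in every student group — no reversal.

Yes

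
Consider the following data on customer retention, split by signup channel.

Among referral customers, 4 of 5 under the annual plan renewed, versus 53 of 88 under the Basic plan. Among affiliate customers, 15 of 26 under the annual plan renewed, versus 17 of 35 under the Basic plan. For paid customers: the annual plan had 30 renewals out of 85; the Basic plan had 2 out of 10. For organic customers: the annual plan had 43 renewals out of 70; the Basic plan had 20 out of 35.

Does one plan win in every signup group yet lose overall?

Referral: the annual plan 4/5 = 80.0%, the Basic plan 53/88 = 60.2% → the annual plan
Affiliate: the annual plan 15/26 = 57.7%, the Basic plan 17/35 = 48.6% → the annual plan
Paid: the annual plan 30/85 = 35.3%, the Basic plan 2/10 = 20.0% → the annual plan
Organic: the annual plan 43/70 = 61.4%, the Basic plan 20/35 = 57.1% → the annual plan
Overall: the annual plan 92/186 = 49.5%, the Basic plan 92/168 = 54.8% → the Basic plan
The annual plan wins each signup group but the Basic plan wins overall — the comparison reverses. The annual plan's customers skew toward paid, which has a lower base rate.

Yes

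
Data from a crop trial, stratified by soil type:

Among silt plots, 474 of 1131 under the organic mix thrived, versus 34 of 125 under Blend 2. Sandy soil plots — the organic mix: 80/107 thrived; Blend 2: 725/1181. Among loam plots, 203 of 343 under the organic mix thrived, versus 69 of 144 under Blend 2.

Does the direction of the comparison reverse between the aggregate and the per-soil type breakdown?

Silt: the organic mix 474/1131 = 41.9%, Blend 2 34/125 = 27.2% → the organic mix
Sandy soil: the organic mix 80/107 = 74.8%, Blend 2 725/1181 = 61.4% → the organic mix
Loam: the organic mix 203/343 = 59.2%, Blend 2 69/144 = 47.9% → the organic mix
Overall: the organic mix 757/1581 = 47.9%, Blend 2 828/1450 = 57.1% → Blend 2
The organic mix wins each soil group but Blend 2 wins overall — the comparison reverses. The organic mix's plots skew toward silt, which has a lower base rate.

Yes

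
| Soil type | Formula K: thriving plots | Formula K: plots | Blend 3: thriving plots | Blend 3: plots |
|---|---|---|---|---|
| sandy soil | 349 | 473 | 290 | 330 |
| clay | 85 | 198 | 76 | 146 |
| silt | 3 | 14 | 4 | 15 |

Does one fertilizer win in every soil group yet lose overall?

No

Sandy soil: Formula K 349/473 = 73.8%, Blend 3 290/330 = 87.9% → Blend 3
Clay: Formula K 85/198 = 42.9%, Blend 3 76/146 = 52.1% → Blend 3
Silt: Formula K 3/14 = 21.4%, Blend 3 4/15 = 26.7% → Blend 3
Overall: Formula K 437/685 = 63.8%, Blend 3 370/491 = 75.4% → Blend 3
Blend 3 wins overall and in every soil group — no reversal.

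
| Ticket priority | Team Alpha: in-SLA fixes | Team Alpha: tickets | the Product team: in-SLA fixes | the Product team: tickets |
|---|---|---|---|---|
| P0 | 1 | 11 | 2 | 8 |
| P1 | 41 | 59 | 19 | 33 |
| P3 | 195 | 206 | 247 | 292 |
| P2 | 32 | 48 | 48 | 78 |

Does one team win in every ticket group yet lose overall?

P0: Team Alpha 1/11 = 9.1%, the Product team 2/8 = 25.0% → the Product team
P1: Team Alpha 41/59 = 69.5%, the Product team 19/33 = 57.6% → Team Alpha
P3: Team Alpha 195/206 = 94.7%, the Product team 247/292 = 84.6% → Team Alpha
P2: Team Alpha 32/48 = 66.7%, the Product team 48/78 = 61.5% → Team Alpha
Overall: Team Alpha 269/324 = 83.0%, the Product team 316/411 = 76.9% → Team Alpha
Neither sweeps: Team Alpha wins 3 of 4 groups, the Product team wins 1. Team Alpha wins overall but not every group — no Simpson reversal.

No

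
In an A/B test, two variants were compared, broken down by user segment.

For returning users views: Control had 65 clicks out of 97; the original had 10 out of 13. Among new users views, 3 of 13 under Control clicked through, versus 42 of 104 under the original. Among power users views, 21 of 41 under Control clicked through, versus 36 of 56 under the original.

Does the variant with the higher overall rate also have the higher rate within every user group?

No

Returning users: Control 65/97 = 67.0%, the original 10/13 = 76.9% → the original
New users: Control 3/13 = 23.1%, the original 42/104 = 40.4% → the original
Power users: Control 21/41 = 51.2%, the original 36/56 = 64.3% → the original
Overall: Control 89/151 = 58.9%, the original 88/173 = 50.9% → Control
The original wins each user group but Control wins overall — the comparison reverses. The original's views skew toward new users, which has a lower base rate.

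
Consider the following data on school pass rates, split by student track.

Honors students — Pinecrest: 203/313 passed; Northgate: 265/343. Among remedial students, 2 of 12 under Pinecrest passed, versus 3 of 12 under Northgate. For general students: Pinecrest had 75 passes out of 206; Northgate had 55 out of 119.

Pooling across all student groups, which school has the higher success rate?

Northgate

Honors: Pinecrest 203/313 = 64.9%, Northgate 265/343 = 77.3% → Northgate
Remedial: Pinecrest 2/12 = 16.7%, Northgate 3/12 = 25.0% → Northgate
General: Pinecrest 75/206 = 36.4%, Northgate 55/119 = 46.2% → Northgate
Overall: Pinecrest 280/531 = 52.7%, Northgate 323/474 = 68.1% → Northgate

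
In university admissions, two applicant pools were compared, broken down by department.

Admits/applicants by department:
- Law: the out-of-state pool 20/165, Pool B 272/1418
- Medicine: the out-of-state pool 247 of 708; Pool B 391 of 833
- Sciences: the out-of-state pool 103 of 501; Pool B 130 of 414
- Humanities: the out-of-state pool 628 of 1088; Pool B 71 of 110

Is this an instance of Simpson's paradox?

Law: the out-of-state pool 20/165 = 12.1%, Pool B 272/1418 = 19.2% → Pool B
Medicine: the out-of-state pool 247/708 = 34.9%, Pool B 391/833 = 46.9% → Pool B
Sciences: the out-of-state pool 103/501 = 20.6%, Pool B 130/414 = 31.4% → Pool B
Humanities: the out-of-state pool 628/1088 = 57.7%, Pool B 71/110 = 64.5% → Pool B
Overall: the out-of-state pool 998/2462 = 40.5%, Pool B 864/2775 = 31.1% → the out-of-state pool
Pool B wins each department group but the out-of-state pool wins overall — the comparison reverses. Pool B's applicants skew toward Law, which has a lower base rate.

Yes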